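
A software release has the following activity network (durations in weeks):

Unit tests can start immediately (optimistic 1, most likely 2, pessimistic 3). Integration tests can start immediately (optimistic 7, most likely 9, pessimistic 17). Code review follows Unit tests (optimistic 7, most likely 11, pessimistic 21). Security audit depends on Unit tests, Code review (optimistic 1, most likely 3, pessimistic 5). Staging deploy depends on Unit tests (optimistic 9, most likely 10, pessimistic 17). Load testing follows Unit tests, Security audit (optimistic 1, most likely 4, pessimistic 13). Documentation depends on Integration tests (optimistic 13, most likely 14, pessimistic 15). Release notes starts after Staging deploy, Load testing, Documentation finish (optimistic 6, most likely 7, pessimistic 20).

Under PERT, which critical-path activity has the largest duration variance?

te_Unit tests = (1 + 4·2 + 3)/6 = 12/6 = 2; σ²_Unit tests = ((3−1)/6)² = 0.111
te_Integration tests = (7 + 4·9 + 17)/6 = 60/6 = 10; σ²_Integration tests = ((17−7)/6)² = 2.778
te_Code review = (7 + 4·11 + 21)/6 = 72/6 = 12; σ²_Code review = ((21−7)/6)² = 5.444
te_Security audit = (1 + 4·3 + 5)/6 = 18/6 = 3; σ²_Security audit = ((5−1)/6)² = 0.444
te_Staging deploy = (9 + 4·10 + 17)/6 = 66/6 = 11; σ²_Staging deploy = ((17−9)/6)² = 1.778
te_Load testing = (1 + 4·4 + 13)/6 = 30/6 = 5; σ²_Load testing = ((13−1)/6)² = 4.000
te_Documentation = (13 + 4·14 + 15)/6 = 84/6 = 14; σ²_Documentation = ((15−13)/6)² = 0.111
te_Release notes = (6 + 4·7 + 20)/6 = 54/6 = 9; σ²_Release notes = ((20−6)/6)² = 5.444

Forward pass:
ES_Unit tests = 0; EF_Unit tests = 2
ES_Integration tests = 0; EF_Integration tests = 10
ES_Code review = 2; EF_Code review = 2+12 = 14
ES_Security audit = max(EF_Unit tests=2, EF_Code review=14) = 14; EF_Security audit = 14+3 = 17
ES_Staging deploy = 2; EF_Staging deploy = 2+11 = 13
ES_Load testing = max(EF_Unit tests=2, EF_Security audit=17) = 17; EF_Load testing = 17+5 = 22
ES_Documentation = 10; EF_Documentation = 10+14 = 24
ES_Release notes = max(EF_Staging deploy=13, EF_Load testing=22, EF_Documentation=24) = 24; EF_Release notes = 24+9 = 33
Expected project duration μ = 33 weeks. Critical path: Integration tests → Documentation → Release notes.

Variances on critical path: σ²_Integration tests=2.778, σ²_Documentation=0.111, σ²_Release notes=5.444.
Largest is σ²_Release notes = 5.444.

Release notes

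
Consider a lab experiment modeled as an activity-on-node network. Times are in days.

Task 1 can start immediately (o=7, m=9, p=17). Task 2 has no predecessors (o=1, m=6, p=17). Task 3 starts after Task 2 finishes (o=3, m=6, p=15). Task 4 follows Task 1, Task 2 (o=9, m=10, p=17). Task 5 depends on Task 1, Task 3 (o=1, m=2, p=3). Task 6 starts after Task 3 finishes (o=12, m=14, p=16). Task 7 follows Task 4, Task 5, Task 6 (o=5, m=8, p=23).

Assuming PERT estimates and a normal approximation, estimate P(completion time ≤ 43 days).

0.865

te_Task 1 = (7 + 4·9 + 17)/6 = 60/6 = 10; σ²_Task 1 = ((17−7)/6)² = 2.778
te_Task 2 = (1 + 4·6 + 17)/6 = 42/6 = 7; σ²_Task 2 = ((17−1)/6)² = 7.111
te_Task 3 = (3 + 4·6 + 15)/6 = 42/6 = 7; σ²_Task 3 = ((15−3)/6)² = 4.000
te_Task 4 = (9 + 4·10 + 17)/6 = 66/6 = 11; σ²_Task 4 = ((17−9)/6)² = 1.778
te_Task 5 = (1 + 4·2 + 3)/6 = 12/6 = 2; σ²_Task 5 = ((3−1)/6)² = 0.111
te_Task 6 = (12 + 4·14 + 16)/6 = 84/6 = 14; σ²_Task 6 = ((16−12)/6)² = 0.444
te_Task 7 = (5 + 4·8 + 23)/6 = 60/6 = 10; σ²_Task 7 = ((23−5)/6)² = 9.000

Forward pass:
ES_Task 1 = 0; EF_Task 1 = 10
ES_Task 2 = 0; EF_Task 2 = 7
ES_Task 3 = 7; EF_Task 3 = 7+7 = 14
ES_Task 4 = max(EF_Task 1=10, EF_Task 2=7) = 10; EF_Task 4 = 10+11 = 21
ES_Task 5 = max(EF_Task 1=10, EF_Task 3=14) = 14; EF_Task 5 = 14+2 = 16
ES_Task 6 = 14; EF_Task 6 = 14+14 = 28
ES_Task 7 = max(EF_Task 4=21, EF_Task 5=16, EF_Task 6=28) = 28; EF_Task 7 = 28+10 = 38
Expected project duration μ = 38 days. Critical path: Task 2 → Task 3 → Task 6 → Task 7.

Variance along critical path = 7.111 + 4.000 + 0.444 + 9.000 = 20.556; σ = √20.556 = 4.534 days.
Z = (43 − 38) / 4.534 = 1.103
P(T ≤ 43) = Φ(1.103) ≈ 0.865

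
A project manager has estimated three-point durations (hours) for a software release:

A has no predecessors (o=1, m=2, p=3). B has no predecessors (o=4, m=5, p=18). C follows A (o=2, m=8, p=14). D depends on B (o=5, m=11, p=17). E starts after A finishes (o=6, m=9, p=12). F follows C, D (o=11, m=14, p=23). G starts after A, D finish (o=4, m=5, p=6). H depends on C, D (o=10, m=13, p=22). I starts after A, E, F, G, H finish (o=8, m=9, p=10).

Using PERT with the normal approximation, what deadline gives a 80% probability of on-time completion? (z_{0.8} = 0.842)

te_A = (1 + 4·2 + 3)/6 = 12/6 = 2; σ²_A = ((3−1)/6)² = 0.111
te_B = (4 + 4·5 + 18)/6 = 42/6 = 7; σ²_B = ((18−4)/6)² = 5.444
te_C = (2 + 4·8 + 14)/6 = 48/6 = 8; σ²_C = ((14−2)/6)² = 4.000
te_D = (5 + 4·11 + 17)/6 = 66/6 = 11; σ²_D = ((17−5)/6)² = 4.000
te_E = (6 + 4·9 + 12)/6 = 54/6 = 9; σ²_E = ((12−6)/6)² = 1.000
te_F = (11 + 4·14 + 23)/6 = 90/6 = 15; σ²_F = ((23−11)/6)² = 4.000
te_G = (4 + 4·5 + 6)/6 = 30/6 = 5; σ²_G = ((6−4)/6)² = 0.111
te_H = (10 + 4·13 + 22)/6 = 84/6 = 14; σ²_H = ((22−10)/6)² = 4.000
te_I = (8 + 4·9 + 10)/6 = 54/6 = 9; σ²_I = ((10−8)/6)² = 0.111

Forward pass:
ES_A = 0; EF_A = 2
ES_B = 0; EF_B = 7
ES_C = 2; EF_C = 2+8 = 10
ES_D = 7; EF_D = 7+11 = 18
ES_E = 2; EF_E = 2+9 = 11
ES_F = max(EF_C=10, EF_D=18) = 18; EF_F = 18+15 = 33
ES_G = max(EF_A=2, EF_D=18) = 18; EF_G = 18+5 = 23
ES_H = max(EF_C=10, EF_D=18) = 18; EF_H = 18+14 = 32
ES_I = max(EF_A=2, EF_E=11, EF_F=33, EF_G=23, EF_H=32) = 33; EF_I = 33+9 = 42
Expected project duration μ = 42 hours. Critical path: B → D → F → I.

Variance along critical path = 5.444 + 4.000 + 4.000 + 0.111 = 13.556; σ = 3.682 hours.
D = μ + z·σ = 42 + 0.842·3.682 = 45.1 hours

45.1 hours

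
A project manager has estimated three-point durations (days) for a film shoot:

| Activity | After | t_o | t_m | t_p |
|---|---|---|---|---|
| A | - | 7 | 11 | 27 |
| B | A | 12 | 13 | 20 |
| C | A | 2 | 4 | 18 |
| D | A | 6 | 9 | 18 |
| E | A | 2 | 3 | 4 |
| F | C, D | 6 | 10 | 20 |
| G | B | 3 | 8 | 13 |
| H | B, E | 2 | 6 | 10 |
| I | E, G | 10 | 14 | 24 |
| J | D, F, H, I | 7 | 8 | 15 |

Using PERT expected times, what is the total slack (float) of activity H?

te_A = (7 + 4·11 + 27)/6 = 78/6 = 13
te_B = (12 + 4·13 + 20)/6 = 84/6 = 14
te_C = (2 + 4·4 + 18)/6 = 36/6 = 6
te_D = (6 + 4·9 + 18)/6 = 60/6 = 10
te_E = (2 + 4·3 + 4)/6 = 18/6 = 3
te_F = (6 + 4·10 + 20)/6 = 66/6 = 11
te_G = (3 + 4·8 + 13)/6 = 48/6 = 8
te_H = (2 + 4·6 + 10)/6 = 36/6 = 6
te_I = (10 + 4·14 + 24)/6 = 90/6 = 15
te_J = (7 + 4·8 + 15)/6 = 54/6 = 9

Forward pass:
ES_A = 0; EF_A = 13
ES_B = 13; EF_B = 13+14 = 27
ES_C = 13; EF_C = 13+6 = 19
ES_D = 13; EF_D = 13+10 = 23
ES_E = 13; EF_E = 13+3 = 16
ES_F = max(EF_C=19, EF_D=23) = 23; EF_F = 23+11 = 34
ES_G = 27; EF_G = 27+8 = 35
ES_H = max(EF_B=27, EF_E=16) = 27; EF_H = 27+6 = 33
ES_I = max(EF_E=16, EF_G=35) = 35; EF_I = 35+15 = 50
ES_J = max(EF_D=23, EF_F=34, EF_H=33, EF_I=50) = 50; EF_J = 50+9 = 59
Expected project duration μ = 59 days. Critical path: A → B → G → I → J.

Backward pass:
LF_J = 59; LS_J = 59−9 = 50
LF_I = LS_J = 50; LS_I = 50−15 = 35
LF_H = LS_J = 50; LS_H = 50−6 = 44
LF_G = LS_I = 35; LS_G = 35−8 = 27
LF_F = LS_J = 50; LS_F = 50−11 = 39
LF_E = min(LS_H=44, LS_I=35) = 35; LS_E = 35−3 = 32
LF_D = min(LS_F=39, LS_J=50) = 39; LS_D = 39−10 = 29
LF_C = LS_F = 39; LS_C = 39−6 = 33
LF_B = min(LS_G=27, LS_H=44) = 27; LS_B = 27−14 = 13
LF_A = min(LS_B=13, LS_C=33, LS_D=29, LS_E=32) = 13; LS_A = 13−13 = 0
Slack_H = LS_H − ES_H = 44 − 27 = 17

17 days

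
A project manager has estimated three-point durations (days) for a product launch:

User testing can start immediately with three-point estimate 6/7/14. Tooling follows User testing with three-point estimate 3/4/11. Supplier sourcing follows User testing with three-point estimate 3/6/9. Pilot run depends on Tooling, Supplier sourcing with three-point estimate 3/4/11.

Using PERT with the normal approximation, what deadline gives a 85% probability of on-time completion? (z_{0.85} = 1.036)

te_User testing = (6 + 4·7 + 14)/6 = 48/6 = 8; σ²_User testing = ((14−6)/6)² = 1.778
te_Tooling = (3 + 4·4 + 11)/6 = 30/6 = 5; σ²_Tooling = ((11−3)/6)² = 1.778
te_Supplier sourcing = (3 + 4·6 + 9)/6 = 36/6 = 6; σ²_Supplier sourcing = ((9−3)/6)² = 1.000
te_Pilot run = (3 + 4·4 + 11)/6 = 30/6 = 5; σ²_Pilot run = ((11−3)/6)² = 1.778

Forward pass:
ES_User testing = 0; EF_User testing = 8
ES_Tooling = 8; EF_Tooling = 8+5 = 13
ES_Supplier sourcing = 8; EF_Supplier sourcing = 8+6 = 14
ES_Pilot run = max(EF_Tooling=13, EF_Supplier sourcing=14) = 14; EF_Pilot run = 14+5 = 19
Expected project duration μ = 19 days. Critical path: User testing → Supplier sourcing → Pilot run.

Variance along critical path = 1.778 + 1.000 + 1.778 = 4.556; σ = 2.134 days.
D = μ + z·σ = 19 + 1.036·2.134 = 21.2 days

21.2 days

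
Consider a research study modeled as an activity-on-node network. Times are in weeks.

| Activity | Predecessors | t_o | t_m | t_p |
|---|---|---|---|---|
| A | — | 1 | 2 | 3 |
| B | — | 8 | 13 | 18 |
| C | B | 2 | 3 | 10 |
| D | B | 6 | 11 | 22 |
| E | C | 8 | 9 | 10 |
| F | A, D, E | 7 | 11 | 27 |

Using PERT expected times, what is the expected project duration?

39 weeks

te_A = (1 + 4·2 + 3)/6 = 12/6 = 2
te_B = (8 + 4·13 + 18)/6 = 78/6 = 13
te_C = (2 + 4·3 + 10)/6 = 24/6 = 4
te_D = (6 + 4·11 + 22)/6 = 72/6 = 12
te_E = (8 + 4·9 + 10)/6 = 54/6 = 9
te_F = (7 + 4·11 + 27)/6 = 78/6 = 13

Forward pass:
ES_A = 0; EF_A = 2
ES_B = 0; EF_B = 13
ES_C = 13; EF_C = 13+4 = 17
ES_D = 13; EF_D = 13+12 = 25
ES_E = 17; EF_E = 17+9 = 26
ES_F = max(EF_A=2, EF_D=25, EF_E=26) = 26; EF_F = 26+13 = 39
Expected project duration μ = 39 weeks. Critical path: B → C → E → F.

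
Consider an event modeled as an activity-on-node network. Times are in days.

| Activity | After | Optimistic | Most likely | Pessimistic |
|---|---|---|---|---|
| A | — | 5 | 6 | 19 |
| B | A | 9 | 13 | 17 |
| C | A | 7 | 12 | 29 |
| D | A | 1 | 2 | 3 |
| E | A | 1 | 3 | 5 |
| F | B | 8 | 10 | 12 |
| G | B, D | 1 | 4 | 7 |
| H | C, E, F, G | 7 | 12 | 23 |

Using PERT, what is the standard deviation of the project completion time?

3.84 days

te_A = (5 + 4·6 + 19)/6 = 48/6 = 8; σ²_A = ((19−5)/6)² = 5.444
te_B = (9 + 4·13 + 17)/6 = 78/6 = 13; σ²_B = ((17−9)/6)² = 1.778
te_C = (7 + 4·12 + 29)/6 = 84/6 = 14; σ²_C = ((29−7)/6)² = 13.444
te_D = (1 + 4·2 + 3)/6 = 12/6 = 2; σ²_D = ((3−1)/6)² = 0.111
te_E = (1 + 4·3 + 5)/6 = 18/6 = 3; σ²_E = ((5−1)/6)² = 0.444
te_F = (8 + 4·10 + 12)/6 = 60/6 = 10; σ²_F = ((12−8)/6)² = 0.444
te_G = (1 + 4·4 + 7)/6 = 24/6 = 4; σ²_G = ((7−1)/6)² = 1.000
te_H = (7 + 4·12 + 23)/6 = 78/6 = 13; σ²_H = ((23−7)/6)² = 7.111

Forward pass:
ES_A = 0; EF_A = 8
ES_B = 8; EF_B = 8+13 = 21
ES_C = 8; EF_C = 8+14 = 22
ES_D = 8; EF_D = 8+2 = 10
ES_E = 8; EF_E = 8+3 = 11
ES_F = 21; EF_F = 21+10 = 31
ES_G = max(EF_B=21, EF_D=10) = 21; EF_G = 21+4 = 25
ES_H = max(EF_C=22, EF_E=11, EF_F=31, EF_G=25) = 31; EF_H = 31+13 = 44
Expected project duration μ = 44 days. Critical path: A → B → F → H.

Variance along critical path = 5.444 + 1.778 + 0.444 + 7.111 = 14.778
σ = √14.778 = 3.844 days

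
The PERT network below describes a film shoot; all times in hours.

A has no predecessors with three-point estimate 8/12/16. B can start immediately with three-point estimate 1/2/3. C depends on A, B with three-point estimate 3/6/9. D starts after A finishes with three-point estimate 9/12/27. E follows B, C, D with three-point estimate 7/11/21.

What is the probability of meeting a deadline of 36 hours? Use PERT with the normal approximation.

0.310

te_A = (8 + 4·12 + 16)/6 = 72/6 = 12; σ²_A = ((16−8)/6)² = 1.778
te_B = (1 + 4·2 + 3)/6 = 12/6 = 2; σ²_B = ((3−1)/6)² = 0.111
te_C = (3 + 4·6 + 9)/6 = 36/6 = 6; σ²_C = ((9−3)/6)² = 1.000
te_D = (9 + 4·12 + 27)/6 = 84/6 = 14; σ²_D = ((27−9)/6)² = 9.000
te_E = (7 + 4·11 + 21)/6 = 72/6 = 12; σ²_E = ((21−7)/6)² = 5.444

Forward pass:
ES_A = 0; EF_A = 12
ES_B = 0; EF_B = 2
ES_C = max(EF_A=12, EF_B=2) = 12; EF_C = 12+6 = 18
ES_D = 12; EF_D = 12+14 = 26
ES_E = max(EF_B=2, EF_C=18, EF_D=26) = 26; EF_E = 26+12 = 38
Expected project duration μ = 38 hours. Critical path: A → D → E.

Variance along critical path = 1.778 + 9.000 + 5.444 = 16.222; σ = √16.222 = 4.028 hours.
Z = (36 − 38) / 4.028 = -0.497
P(T ≤ 36) = Φ(-0.497) ≈ 0.310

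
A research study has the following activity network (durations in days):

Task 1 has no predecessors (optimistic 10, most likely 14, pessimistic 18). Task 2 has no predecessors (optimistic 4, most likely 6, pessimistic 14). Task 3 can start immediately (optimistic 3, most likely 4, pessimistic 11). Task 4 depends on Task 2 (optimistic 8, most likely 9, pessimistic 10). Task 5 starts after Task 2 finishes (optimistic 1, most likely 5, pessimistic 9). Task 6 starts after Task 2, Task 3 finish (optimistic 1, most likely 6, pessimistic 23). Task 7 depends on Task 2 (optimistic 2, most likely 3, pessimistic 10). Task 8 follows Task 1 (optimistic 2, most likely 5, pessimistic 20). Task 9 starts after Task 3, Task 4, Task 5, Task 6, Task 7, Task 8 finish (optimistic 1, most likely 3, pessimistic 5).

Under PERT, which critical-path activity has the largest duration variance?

Task 8

te_Task 1 = (10 + 4·14 + 18)/6 = 84/6 = 14; σ²_Task 1 = ((18−10)/6)² = 1.778
te_Task 2 = (4 + 4·6 + 14)/6 = 42/6 = 7; σ²_Task 2 = ((14−4)/6)² = 2.778
te_Task 3 = (3 + 4·4 + 11)/6 = 30/6 = 5; σ²_Task 3 = ((11−3)/6)² = 1.778
te_Task 4 = (8 + 4·9 + 10)/6 = 54/6 = 9; σ²_Task 4 = ((10−8)/6)² = 0.111
te_Task 5 = (1 + 4·5 + 9)/6 = 30/6 = 5; σ²_Task 5 = ((9−1)/6)² = 1.778
te_Task 6 = (1 + 4·6 + 23)/6 = 48/6 = 8; σ²_Task 6 = ((23−1)/6)² = 13.444
te_Task 7 = (2 + 4·3 + 10)/6 = 24/6 = 4; σ²_Task 7 = ((10−2)/6)² = 1.778
te_Task 8 = (2 + 4·5 + 20)/6 = 42/6 = 7; σ²_Task 8 = ((20−2)/6)² = 9.000
te_Task 9 = (1 + 4·3 + 5)/6 = 18/6 = 3; σ²_Task 9 = ((5−1)/6)² = 0.444

Forward pass:
ES_Task 1 = 0; EF_Task 1 = 14
ES_Task 2 = 0; EF_Task 2 = 7
ES_Task 3 = 0; EF_Task 3 = 5
ES_Task 4 = 7; EF_Task 4 = 7+9 = 16
ES_Task 5 = 7; EF_Task 5 = 7+5 = 12
ES_Task 6 = max(EF_Task 2=7, EF_Task 3=5) = 7; EF_Task 6 = 7+8 = 15
ES_Task 7 = 7; EF_Task 7 = 7+4 = 11
ES_Task 8 = 14; EF_Task 8 = 14+7 = 21
ES_Task 9 = max(EF_Task 3=5, EF_Task 4=16, EF_Task 5=12, EF_Task 6=15, EF_Task 7=11, EF_Task 8=21) = 21; EF_Task 9 = 21+3 = 24
Expected project duration μ = 24 days. Critical path: Task 1 → Task 8 → Task 9.

Variances on critical path: σ²_Task 1=1.778, σ²_Task 8=9.000, σ²_Task 9=0.444.
Largest is σ²_Task 8 = 9.000.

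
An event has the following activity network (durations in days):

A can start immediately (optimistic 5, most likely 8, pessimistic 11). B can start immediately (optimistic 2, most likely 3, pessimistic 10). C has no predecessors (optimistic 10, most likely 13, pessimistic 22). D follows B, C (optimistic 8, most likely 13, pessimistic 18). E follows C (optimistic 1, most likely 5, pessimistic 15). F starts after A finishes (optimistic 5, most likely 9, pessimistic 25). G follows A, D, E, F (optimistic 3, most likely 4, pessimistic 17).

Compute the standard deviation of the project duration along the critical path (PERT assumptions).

te_A = (5 + 4·8 + 11)/6 = 48/6 = 8; σ²_A = ((11−5)/6)² = 1.000
te_B = (2 + 4·3 + 10)/6 = 24/6 = 4; σ²_B = ((10−2)/6)² = 1.778
te_C = (10 + 4·13 + 22)/6 = 84/6 = 14; σ²_C = ((22−10)/6)² = 4.000
te_D = (8 + 4·13 + 18)/6 = 78/6 = 13; σ²_D = ((18−8)/6)² = 2.778
te_E = (1 + 4·5 + 15)/6 = 36/6 = 6; σ²_E = ((15−1)/6)² = 5.444
te_F = (5 + 4·9 + 25)/6 = 66/6 = 11; σ²_F = ((25−5)/6)² = 11.111
te_G = (3 + 4·4 + 17)/6 = 36/6 = 6; σ²_G = ((17−3)/6)² = 5.444

Forward pass:
ES_A = 0; EF_A = 8
ES_B = 0; EF_B = 4
ES_C = 0; EF_C = 14
ES_D = max(EF_B=4, EF_C=14) = 14; EF_D = 14+13 = 27
ES_E = 14; EF_E = 14+6 = 20
ES_F = 8; EF_F = 8+11 = 19
ES_G = max(EF_A=8, EF_D=27, EF_E=20, EF_F=19) = 27; EF_G = 27+6 = 33
Expected project duration μ = 33 days. Critical path: C → D → G.

Variance along critical path = 4.000 + 2.778 + 5.444 = 12.222
σ = √12.222 = 3.496 days

3.50 days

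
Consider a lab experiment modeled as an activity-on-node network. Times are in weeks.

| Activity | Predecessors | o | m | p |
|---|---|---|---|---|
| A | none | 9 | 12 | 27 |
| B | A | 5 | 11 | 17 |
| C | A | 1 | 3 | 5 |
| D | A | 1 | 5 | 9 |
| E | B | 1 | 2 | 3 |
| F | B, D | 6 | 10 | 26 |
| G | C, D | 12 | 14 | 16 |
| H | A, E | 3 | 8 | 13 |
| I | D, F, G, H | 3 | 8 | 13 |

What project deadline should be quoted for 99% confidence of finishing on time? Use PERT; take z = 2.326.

te_A = (9 + 4·12 + 27)/6 = 84/6 = 14; σ²_A = ((27−9)/6)² = 9.000
te_B = (5 + 4·11 + 17)/6 = 66/6 = 11; σ²_B = ((17−5)/6)² = 4.000
te_C = (1 + 4·3 + 5)/6 = 18/6 = 3; σ²_C = ((5−1)/6)² = 0.444
te_D = (1 + 4·5 + 9)/6 = 30/6 = 5; σ²_D = ((9−1)/6)² = 1.778
te_E = (1 + 4·2 + 3)/6 = 12/6 = 2; σ²_E = ((3−1)/6)² = 0.111
te_F = (6 + 4·10 + 26)/6 = 72/6 = 12; σ²_F = ((26−6)/6)² = 11.111
te_G = (12 + 4·14 + 16)/6 = 84/6 = 14; σ²_G = ((16−12)/6)² = 0.444
te_H = (3 + 4·8 + 13)/6 = 48/6 = 8; σ²_H = ((13−3)/6)² = 2.778
te_I = (3 + 4·8 + 13)/6 = 48/6 = 8; σ²_I = ((13−3)/6)² = 2.778

Forward pass:
ES_A = 0; EF_A = 14
ES_B = 14; EF_B = 14+11 = 25
ES_C = 14; EF_C = 14+3 = 17
ES_D = 14; EF_D = 14+5 = 19
ES_E = 25; EF_E = 25+2 = 27
ES_F = max(EF_B=25, EF_D=19) = 25; EF_F = 25+12 = 37
ES_G = max(EF_C=17, EF_D=19) = 19; EF_G = 19+14 = 33
ES_H = max(EF_A=14, EF_E=27) = 27; EF_H = 27+8 = 35
ES_I = max(EF_D=19, EF_F=37, EF_G=33, EF_H=35) = 37; EF_I = 37+8 = 45
Expected project duration μ = 45 weeks. Critical path: A → B → F → I.

Variance along critical path = 9.000 + 4.000 + 11.111 + 2.778 = 26.889; σ = 5.185 weeks.
D = μ + z·σ = 45 + 2.326·5.185 = 57.1 weeks

57.1 weeks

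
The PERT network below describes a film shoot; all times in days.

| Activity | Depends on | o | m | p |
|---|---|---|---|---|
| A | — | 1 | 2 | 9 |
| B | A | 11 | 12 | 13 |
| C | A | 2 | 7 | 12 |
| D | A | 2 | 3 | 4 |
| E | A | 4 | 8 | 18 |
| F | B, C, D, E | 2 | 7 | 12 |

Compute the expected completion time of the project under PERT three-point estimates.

22 days

te_A = (1 + 4·2 + 9)/6 = 18/6 = 3
te_B = (11 + 4·12 + 13)/6 = 72/6 = 12
te_C = (2 + 4·7 + 12)/6 = 42/6 = 7
te_D = (2 + 4·3 + 4)/6 = 18/6 = 3
te_E = (4 + 4·8 + 18)/6 = 54/6 = 9
te_F = (2 + 4·7 + 12)/6 = 42/6 = 7

Forward pass:
ES_A = 0; EF_A = 3
ES_B = 3; EF_B = 3+12 = 15
ES_C = 3; EF_C = 3+7 = 10
ES_D = 3; EF_D = 3+3 = 6
ES_E = 3; EF_E = 3+9 = 12
ES_F = max(EF_B=15, EF_C=10, EF_D=6, EF_E=12) = 15; EF_F = 15+7 = 22
Expected project duration μ = 22 days. Critical path: A → B → F.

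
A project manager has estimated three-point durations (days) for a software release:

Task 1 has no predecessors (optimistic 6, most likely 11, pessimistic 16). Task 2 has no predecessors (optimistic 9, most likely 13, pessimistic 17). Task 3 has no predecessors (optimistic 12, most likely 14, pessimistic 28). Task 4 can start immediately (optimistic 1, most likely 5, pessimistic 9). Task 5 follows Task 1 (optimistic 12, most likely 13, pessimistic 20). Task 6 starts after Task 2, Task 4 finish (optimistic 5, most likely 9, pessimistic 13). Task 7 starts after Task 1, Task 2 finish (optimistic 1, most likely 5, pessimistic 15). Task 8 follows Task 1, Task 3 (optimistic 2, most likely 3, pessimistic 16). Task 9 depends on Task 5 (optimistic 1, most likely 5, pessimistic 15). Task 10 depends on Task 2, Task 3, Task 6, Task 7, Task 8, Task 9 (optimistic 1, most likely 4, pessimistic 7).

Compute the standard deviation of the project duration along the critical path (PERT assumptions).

3.32 days

te_Task 1 = (6 + 4·11 + 16)/6 = 66/6 = 11; σ²_Task 1 = ((16−6)/6)² = 2.778
te_Task 2 = (9 + 4·13 + 17)/6 = 78/6 = 13; σ²_Task 2 = ((17−9)/6)² = 1.778
te_Task 3 = (12 + 4·14 + 28)/6 = 96/6 = 16; σ²_Task 3 = ((28−12)/6)² = 7.111
te_Task 4 = (1 + 4·5 + 9)/6 = 30/6 = 5; σ²_Task 4 = ((9−1)/6)² = 1.778
te_Task 5 = (12 + 4·13 + 20)/6 = 84/6 = 14; σ²_Task 5 = ((20−12)/6)² = 1.778
te_Task 6 = (5 + 4·9 + 13)/6 = 54/6 = 9; σ²_Task 6 = ((13−5)/6)² = 1.778
te_Task 7 = (1 + 4·5 + 15)/6 = 36/6 = 6; σ²_Task 7 = ((15−1)/6)² = 5.444
te_Task 8 = (2 + 4·3 + 16)/6 = 30/6 = 5; σ²_Task 8 = ((16−2)/6)² = 5.444
te_Task 9 = (1 + 4·5 + 15)/6 = 36/6 = 6; σ²_Task 9 = ((15−1)/6)² = 5.444
te_Task 10 = (1 + 4·4 + 7)/6 = 24/6 = 4; σ²_Task 10 = ((7−1)/6)² = 1.000

Forward pass:
ES_Task 1 = 0; EF_Task 1 = 11
ES_Task 2 = 0; EF_Task 2 = 13
ES_Task 3 = 0; EF_Task 3 = 16
ES_Task 4 = 0; EF_Task 4 = 5
ES_Task 5 = 11; EF_Task 5 = 11+14 = 25
ES_Task 6 = max(EF_Task 2=13, EF_Task 4=5) = 13; EF_Task 6 = 13+9 = 22
ES_Task 7 = max(EF_Task 1=11, EF_Task 2=13) = 13; EF_Task 7 = 13+6 = 19
ES_Task 8 = max(EF_Task 1=11, EF_Task 3=16) = 16; EF_Task 8 = 16+5 = 21
ES_Task 9 = 25; EF_Task 9 = 25+6 = 31
ES_Task 10 = max(EF_Task 2=13, EF_Task 3=16, EF_Task 6=22, EF_Task 7=19, EF_Task 8=21, EF_Task 9=31) = 31; EF_Task 10 = 31+4 = 35
Expected project duration μ = 35 days. Critical path: Task 1 → Task 5 → Task 9 → Task 10.

Variance along critical path = 2.778 + 1.778 + 5.444 + 1.000 = 11.000
σ = √11.000 = 3.317 days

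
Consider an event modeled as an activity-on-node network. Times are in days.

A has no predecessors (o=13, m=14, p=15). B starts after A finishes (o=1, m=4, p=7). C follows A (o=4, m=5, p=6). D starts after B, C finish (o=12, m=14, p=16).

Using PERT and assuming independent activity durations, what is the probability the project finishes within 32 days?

te_A = (13 + 4·14 + 15)/6 = 84/6 = 14; σ²_A = ((15−13)/6)² = 0.111
te_B = (1 + 4·4 + 7)/6 = 24/6 = 4; σ²_B = ((7−1)/6)² = 1.000
te_C = (4 + 4·5 + 6)/6 = 30/6 = 5; σ²_C = ((6−4)/6)² = 0.111
te_D = (12 + 4·14 + 16)/6 = 84/6 = 14; σ²_D = ((16−12)/6)² = 0.444

Forward pass:
ES_A = 0; EF_A = 14
ES_B = 14; EF_B = 14+4 = 18
ES_C = 14; EF_C = 14+5 = 19
ES_D = max(EF_B=18, EF_C=19) = 19; EF_D = 19+14 = 33
Expected project duration μ = 33 days. Critical path: A → C → D.

Variance along critical path = 0.111 + 0.111 + 0.444 = 0.667; σ = √0.667 = 0.816 days.
Z = (32 − 33) / 0.816 = -1.225
P(T ≤ 32) = Φ(-1.225) ≈ 0.110

0.110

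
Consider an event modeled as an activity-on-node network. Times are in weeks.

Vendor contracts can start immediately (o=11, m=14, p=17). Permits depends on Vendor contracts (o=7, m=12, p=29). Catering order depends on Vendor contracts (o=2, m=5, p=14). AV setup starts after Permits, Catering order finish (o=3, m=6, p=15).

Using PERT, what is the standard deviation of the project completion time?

te_Vendor contracts = (11 + 4·14 + 17)/6 = 84/6 = 14; σ²_Vendor contracts = ((17−11)/6)² = 1.000
te_Permits = (7 + 4·12 + 29)/6 = 84/6 = 14; σ²_Permits = ((29−7)/6)² = 13.444
te_Catering order = (2 + 4·5 + 14)/6 = 36/6 = 6; σ²_Catering order = ((14−2)/6)² = 4.000
te_AV setup = (3 + 4·6 + 15)/6 = 42/6 = 7; σ²_AV setup = ((15−3)/6)² = 4.000

Forward pass:
ES_Vendor contracts = 0; EF_Vendor contracts = 14
ES_Permits = 14; EF_Permits = 14+14 = 28
ES_Catering order = 14; EF_Catering order = 14+6 = 20
ES_AV setup = max(EF_Permits=28, EF_Catering order=20) = 28; EF_AV setup = 28+7 = 35
Expected project duration μ = 35 weeks. Critical path: Vendor contracts → Permits → AV setup.

Variance along critical path = 1.000 + 13.444 + 4.000 = 18.444
σ = √18.444 = 4.295 weeks

4.29 weeks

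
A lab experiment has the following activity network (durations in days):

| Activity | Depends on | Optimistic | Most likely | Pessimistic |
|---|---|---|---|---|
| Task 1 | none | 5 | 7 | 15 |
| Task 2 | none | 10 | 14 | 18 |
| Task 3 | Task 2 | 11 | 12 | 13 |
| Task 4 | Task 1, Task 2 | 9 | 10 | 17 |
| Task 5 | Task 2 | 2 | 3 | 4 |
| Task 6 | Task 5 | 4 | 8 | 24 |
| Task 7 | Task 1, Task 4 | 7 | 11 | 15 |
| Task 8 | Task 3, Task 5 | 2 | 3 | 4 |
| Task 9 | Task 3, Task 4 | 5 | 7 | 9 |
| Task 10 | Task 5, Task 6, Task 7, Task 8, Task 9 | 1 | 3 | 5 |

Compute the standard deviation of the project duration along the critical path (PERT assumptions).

te_Task 1 = (5 + 4·7 + 15)/6 = 48/6 = 8; σ²_Task 1 = ((15−5)/6)² = 2.778
te_Task 2 = (10 + 4·14 + 18)/6 = 84/6 = 14; σ²_Task 2 = ((18−10)/6)² = 1.778
te_Task 3 = (11 + 4·12 + 13)/6 = 72/6 = 12; σ²_Task 3 = ((13−11)/6)² = 0.111
te_Task 4 = (9 + 4·10 + 17)/6 = 66/6 = 11; σ²_Task 4 = ((17−9)/6)² = 1.778
te_Task 5 = (2 + 4·3 + 4)/6 = 18/6 = 3; σ²_Task 5 = ((4−2)/6)² = 0.111
te_Task 6 = (4 + 4·8 + 24)/6 = 60/6 = 10; σ²_Task 6 = ((24−4)/6)² = 11.111
te_Task 7 = (7 + 4·11 + 15)/6 = 66/6 = 11; σ²_Task 7 = ((15−7)/6)² = 1.778
te_Task 8 = (2 + 4·3 + 4)/6 = 18/6 = 3; σ²_Task 8 = ((4−2)/6)² = 0.111
te_Task 9 = (5 + 4·7 + 9)/6 = 42/6 = 7; σ²_Task 9 = ((9−5)/6)² = 0.444
te_Task 10 = (1 + 4·3 + 5)/6 = 18/6 = 3; σ²_Task 10 = ((5−1)/6)² = 0.444

Forward pass:
ES_Task 1 = 0; EF_Task 1 = 8
ES_Task 2 = 0; EF_Task 2 = 14
ES_Task 3 = 14; EF_Task 3 = 14+12 = 26
ES_Task 4 = max(EF_Task 1=8, EF_Task 2=14) = 14; EF_Task 4 = 14+11 = 25
ES_Task 5 = 14; EF_Task 5 = 14+3 = 17
ES_Task 6 = 17; EF_Task 6 = 17+10 = 27
ES_Task 7 = max(EF_Task 1=8, EF_Task 4=25) = 25; EF_Task 7 = 25+11 = 36
ES_Task 8 = max(EF_Task 3=26, EF_Task 5=17) = 26; EF_Task 8 = 26+3 = 29
ES_Task 9 = max(EF_Task 3=26, EF_Task 4=25) = 26; EF_Task 9 = 26+7 = 33
ES_Task 10 = max(EF_Task 5=17, EF_Task 6=27, EF_Task 7=36, EF_Task 8=29, EF_Task 9=33) = 36; EF_Task 10 = 36+3 = 39
Expected project duration μ = 39 days. Critical path: Task 2 → Task 4 → Task 7 → Task 10.

Variance along critical path = 1.778 + 1.778 + 1.778 + 0.444 = 5.778
σ = √5.778 = 2.404 days

2.40 days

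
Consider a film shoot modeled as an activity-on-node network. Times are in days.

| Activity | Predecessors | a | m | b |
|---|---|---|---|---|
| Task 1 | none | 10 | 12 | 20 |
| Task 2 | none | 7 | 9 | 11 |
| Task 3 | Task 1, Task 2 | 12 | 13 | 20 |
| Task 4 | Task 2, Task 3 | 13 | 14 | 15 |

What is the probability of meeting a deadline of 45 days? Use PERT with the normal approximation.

te_Task 1 = (10 + 4·12 + 20)/6 = 78/6 = 13; σ²_Task 1 = ((20−10)/6)² = 2.778
te_Task 2 = (7 + 4·9 + 11)/6 = 54/6 = 9; σ²_Task 2 = ((11−7)/6)² = 0.444
te_Task 3 = (12 + 4·13 + 20)/6 = 84/6 = 14; σ²_Task 3 = ((20−12)/6)² = 1.778
te_Task 4 = (13 + 4·14 + 15)/6 = 84/6 = 14; σ²_Task 4 = ((15−13)/6)² = 0.111

Forward pass:
ES_Task 1 = 0; EF_Task 1 = 13
ES_Task 2 = 0; EF_Task 2 = 9
ES_Task 3 = max(EF_Task 1=13, EF_Task 2=9) = 13; EF_Task 3 = 13+14 = 27
ES_Task 4 = max(EF_Task 2=9, EF_Task 3=27) = 27; EF_Task 4 = 27+14 = 41
Expected project duration μ = 41 days. Critical path: Task 1 → Task 3 → Task 4.

Variance along critical path = 2.778 + 1.778 + 0.111 = 4.667; σ = √4.667 = 2.160 days.
Z = (45 − 41) / 2.160 = 1.852
P(T ≤ 45) = Φ(1.852) ≈ 0.968

0.968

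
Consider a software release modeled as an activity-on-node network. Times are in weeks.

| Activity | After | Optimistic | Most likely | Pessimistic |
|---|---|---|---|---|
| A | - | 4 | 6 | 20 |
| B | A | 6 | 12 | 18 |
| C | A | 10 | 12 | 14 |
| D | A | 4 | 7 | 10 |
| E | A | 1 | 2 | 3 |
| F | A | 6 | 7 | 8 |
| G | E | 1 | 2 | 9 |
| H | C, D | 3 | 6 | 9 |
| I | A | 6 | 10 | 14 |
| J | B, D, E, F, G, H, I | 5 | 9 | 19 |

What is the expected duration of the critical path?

te_A = (4 + 4·6 + 20)/6 = 48/6 = 8
te_B = (6 + 4·12 + 18)/6 = 72/6 = 12
te_C = (10 + 4·12 + 14)/6 = 72/6 = 12
te_D = (4 + 4·7 + 10)/6 = 42/6 = 7
te_E = (1 + 4·2 + 3)/6 = 12/6 = 2
te_F = (6 + 4·7 + 8)/6 = 42/6 = 7
te_G = (1 + 4·2 + 9)/6 = 18/6 = 3
te_H = (3 + 4·6 + 9)/6 = 36/6 = 6
te_I = (6 + 4·10 + 14)/6 = 60/6 = 10
te_J = (5 + 4·9 + 19)/6 = 60/6 = 10

Forward pass:
ES_A = 0; EF_A = 8
ES_B = 8; EF_B = 8+12 = 20
ES_C = 8; EF_C = 8+12 = 20
ES_D = 8; EF_D = 8+7 = 15
ES_E = 8; EF_E = 8+2 = 10
ES_F = 8; EF_F = 8+7 = 15
ES_G = 10; EF_G = 10+3 = 13
ES_H = max(EF_C=20, EF_D=15) = 20; EF_H = 20+6 = 26
ES_I = 8; EF_I = 8+10 = 18
ES_J = max(EF_B=20, EF_D=15, EF_E=10, EF_F=15, EF_G=13, EF_H=26, EF_I=18) = 26; EF_J = 26+10 = 36
Expected project duration μ = 36 weeks. Critical path: A → C → H → J.

36 weeks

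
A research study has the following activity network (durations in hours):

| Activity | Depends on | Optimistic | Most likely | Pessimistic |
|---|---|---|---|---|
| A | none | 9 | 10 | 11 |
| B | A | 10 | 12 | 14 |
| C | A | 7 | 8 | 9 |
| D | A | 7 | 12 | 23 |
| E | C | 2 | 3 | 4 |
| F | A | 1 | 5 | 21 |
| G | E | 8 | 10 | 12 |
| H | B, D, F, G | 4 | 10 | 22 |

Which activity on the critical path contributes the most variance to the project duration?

H

te_A = (9 + 4·10 + 11)/6 = 60/6 = 10; σ²_A = ((11−9)/6)² = 0.111
te_B = (10 + 4·12 + 14)/6 = 72/6 = 12; σ²_B = ((14−10)/6)² = 0.444
te_C = (7 + 4·8 + 9)/6 = 48/6 = 8; σ²_C = ((9−7)/6)² = 0.111
te_D = (7 + 4·12 + 23)/6 = 78/6 = 13; σ²_D = ((23−7)/6)² = 7.111
te_E = (2 + 4·3 + 4)/6 = 18/6 = 3; σ²_E = ((4−2)/6)² = 0.111
te_F = (1 + 4·5 + 21)/6 = 42/6 = 7; σ²_F = ((21−1)/6)² = 11.111
te_G = (8 + 4·10 + 12)/6 = 60/6 = 10; σ²_G = ((12−8)/6)² = 0.444
te_H = (4 + 4·10 + 22)/6 = 66/6 = 11; σ²_H = ((22−4)/6)² = 9.000

Forward pass:
ES_A = 0; EF_A = 10
ES_B = 10; EF_B = 10+12 = 22
ES_C = 10; EF_C = 10+8 = 18
ES_D = 10; EF_D = 10+13 = 23
ES_E = 18; EF_E = 18+3 = 21
ES_F = 10; EF_F = 10+7 = 17
ES_G = 21; EF_G = 21+10 = 31
ES_H = max(EF_B=22, EF_D=23, EF_F=17, EF_G=31) = 31; EF_H = 31+11 = 42
Expected project duration μ = 42 hours. Critical path: A → C → E → G → H.

Variances on critical path: σ²_A=0.111, σ²_C=0.111, σ²_E=0.111, σ²_G=0.444, σ²_H=9.000.
Largest is σ²_H = 9.000.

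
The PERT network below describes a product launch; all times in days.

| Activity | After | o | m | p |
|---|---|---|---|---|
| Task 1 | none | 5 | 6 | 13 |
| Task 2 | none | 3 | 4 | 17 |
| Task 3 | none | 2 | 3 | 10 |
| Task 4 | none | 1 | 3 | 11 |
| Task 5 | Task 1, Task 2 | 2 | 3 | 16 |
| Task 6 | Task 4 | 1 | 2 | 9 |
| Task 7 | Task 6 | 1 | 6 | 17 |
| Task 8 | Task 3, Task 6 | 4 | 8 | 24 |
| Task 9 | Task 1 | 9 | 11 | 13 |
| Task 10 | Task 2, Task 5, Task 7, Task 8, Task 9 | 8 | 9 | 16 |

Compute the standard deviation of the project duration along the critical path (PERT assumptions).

te_Task 1 = (5 + 4·6 + 13)/6 = 42/6 = 7; σ²_Task 1 = ((13−5)/6)² = 1.778
te_Task 2 = (3 + 4·4 + 17)/6 = 36/6 = 6; σ²_Task 2 = ((17−3)/6)² = 5.444
te_Task 3 = (2 + 4·3 + 10)/6 = 24/6 = 4; σ²_Task 3 = ((10−2)/6)² = 1.778
te_Task 4 = (1 + 4·3 + 11)/6 = 24/6 = 4; σ²_Task 4 = ((11−1)/6)² = 2.778
te_Task 5 = (2 + 4·3 + 16)/6 = 30/6 = 5; σ²_Task 5 = ((16−2)/6)² = 5.444
te_Task 6 = (1 + 4·2 + 9)/6 = 18/6 = 3; σ²_Task 6 = ((9−1)/6)² = 1.778
te_Task 7 = (1 + 4·6 + 17)/6 = 42/6 = 7; σ²_Task 7 = ((17−1)/6)² = 7.111
te_Task 8 = (4 + 4·8 + 24)/6 = 60/6 = 10; σ²_Task 8 = ((24−4)/6)² = 11.111
te_Task 9 = (9 + 4·11 + 13)/6 = 66/6 = 11; σ²_Task 9 = ((13−9)/6)² = 0.444
te_Task 10 = (8 + 4·9 + 16)/6 = 60/6 = 10; σ²_Task 10 = ((16−8)/6)² = 1.778

Forward pass:
ES_Task 1 = 0; EF_Task 1 = 7
ES_Task 2 = 0; EF_Task 2 = 6
ES_Task 3 = 0; EF_Task 3 = 4
ES_Task 4 = 0; EF_Task 4 = 4
ES_Task 5 = max(EF_Task 1=7, EF_Task 2=6) = 7; EF_Task 5 = 7+5 = 12
ES_Task 6 = 4; EF_Task 6 = 4+3 = 7
ES_Task 7 = 7; EF_Task 7 = 7+7 = 14
ES_Task 8 = max(EF_Task 3=4, EF_Task 6=7) = 7; EF_Task 8 = 7+10 = 17
ES_Task 9 = 7; EF_Task 9 = 7+11 = 18
ES_Task 10 = max(EF_Task 2=6, EF_Task 5=12, EF_Task 7=14, EF_Task 8=17, EF_Task 9=18) = 18; EF_Task 10 = 18+10 = 28
Expected project duration μ = 28 days. Critical path: Task 1 → Task 9 → Task 10.

Variance along critical path = 1.778 + 0.444 + 1.778 = 4.000
σ = √4.000 = 2.000 days

2.00 days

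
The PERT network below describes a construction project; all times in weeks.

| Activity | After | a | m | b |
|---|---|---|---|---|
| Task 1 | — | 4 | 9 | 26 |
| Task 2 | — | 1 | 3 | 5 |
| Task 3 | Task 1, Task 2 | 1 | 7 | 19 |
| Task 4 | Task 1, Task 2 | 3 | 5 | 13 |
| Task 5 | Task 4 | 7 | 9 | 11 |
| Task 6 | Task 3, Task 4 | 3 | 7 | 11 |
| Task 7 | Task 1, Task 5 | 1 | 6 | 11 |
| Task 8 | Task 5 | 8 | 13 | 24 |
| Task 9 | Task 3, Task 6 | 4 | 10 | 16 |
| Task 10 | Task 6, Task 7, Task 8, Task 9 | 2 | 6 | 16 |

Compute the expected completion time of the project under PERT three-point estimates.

47 weeks

te_Task 1 = (4 + 4·9 + 26)/6 = 66/6 = 11
te_Task 2 = (1 + 4·3 + 5)/6 = 18/6 = 3
te_Task 3 = (1 + 4·7 + 19)/6 = 48/6 = 8
te_Task 4 = (3 + 4·5 + 13)/6 = 36/6 = 6
te_Task 5 = (7 + 4·9 + 11)/6 = 54/6 = 9
te_Task 6 = (3 + 4·7 + 11)/6 = 42/6 = 7
te_Task 7 = (1 + 4·6 + 11)/6 = 36/6 = 6
te_Task 8 = (8 + 4·13 + 24)/6 = 84/6 = 14
te_Task 9 = (4 + 4·10 + 16)/6 = 60/6 = 10
te_Task 10 = (2 + 4·6 + 16)/6 = 42/6 = 7

Forward pass:
ES_Task 1 = 0; EF_Task 1 = 11
ES_Task 2 = 0; EF_Task 2 = 3
ES_Task 3 = max(EF_Task 1=11, EF_Task 2=3) = 11; EF_Task 3 = 11+8 = 19
ES_Task 4 = max(EF_Task 1=11, EF_Task 2=3) = 11; EF_Task 4 = 11+6 = 17
ES_Task 5 = 17; EF_Task 5 = 17+9 = 26
ES_Task 6 = max(EF_Task 3=19, EF_Task 4=17) = 19; EF_Task 6 = 19+7 = 26
ES_Task 7 = max(EF_Task 1=11, EF_Task 5=26) = 26; EF_Task 7 = 26+6 = 32
ES_Task 8 = 26; EF_Task 8 = 26+14 = 40
ES_Task 9 = max(EF_Task 3=19, EF_Task 6=26) = 26; EF_Task 9 = 26+10 = 36
ES_Task 10 = max(EF_Task 6=26, EF_Task 7=32, EF_Task 8=40, EF_Task 9=36) = 40; EF_Task 10 = 40+7 = 47
Expected project duration μ = 47 weeks. Critical path: Task 1 → Task 4 → Task 5 → Task 8 → Task 10.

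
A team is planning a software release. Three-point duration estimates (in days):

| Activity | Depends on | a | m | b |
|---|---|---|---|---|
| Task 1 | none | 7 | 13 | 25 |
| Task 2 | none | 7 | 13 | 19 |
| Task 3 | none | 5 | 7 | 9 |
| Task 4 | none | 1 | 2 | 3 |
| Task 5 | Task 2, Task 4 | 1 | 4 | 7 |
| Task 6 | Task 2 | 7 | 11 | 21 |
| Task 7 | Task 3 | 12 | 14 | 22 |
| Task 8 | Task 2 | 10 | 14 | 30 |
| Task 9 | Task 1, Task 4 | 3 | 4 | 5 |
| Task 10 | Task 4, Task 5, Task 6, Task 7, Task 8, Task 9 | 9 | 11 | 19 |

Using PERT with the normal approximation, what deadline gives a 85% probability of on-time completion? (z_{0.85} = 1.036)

45.4 days

te_Task 1 = (7 + 4·13 + 25)/6 = 84/6 = 14; σ²_Task 1 = ((25−7)/6)² = 9.000
te_Task 2 = (7 + 4·13 + 19)/6 = 78/6 = 13; σ²_Task 2 = ((19−7)/6)² = 4.000
te_Task 3 = (5 + 4·7 + 9)/6 = 42/6 = 7; σ²_Task 3 = ((9−5)/6)² = 0.444
te_Task 4 = (1 + 4·2 + 3)/6 = 12/6 = 2; σ²_Task 4 = ((3−1)/6)² = 0.111
te_Task 5 = (1 + 4·4 + 7)/6 = 24/6 = 4; σ²_Task 5 = ((7−1)/6)² = 1.000
te_Task 6 = (7 + 4·11 + 21)/6 = 72/6 = 12; σ²_Task 6 = ((21−7)/6)² = 5.444
te_Task 7 = (12 + 4·14 + 22)/6 = 90/6 = 15; σ²_Task 7 = ((22−12)/6)² = 2.778
te_Task 8 = (10 + 4·14 + 30)/6 = 96/6 = 16; σ²_Task 8 = ((30−10)/6)² = 11.111
te_Task 9 = (3 + 4·4 + 5)/6 = 24/6 = 4; σ²_Task 9 = ((5−3)/6)² = 0.111
te_Task 10 = (9 + 4·11 + 19)/6 = 72/6 = 12; σ²_Task 10 = ((19−9)/6)² = 2.778

Forward pass:
ES_Task 1 = 0; EF_Task 1 = 14
ES_Task 2 = 0; EF_Task 2 = 13
ES_Task 3 = 0; EF_Task 3 = 7
ES_Task 4 = 0; EF_Task 4 = 2
ES_Task 5 = max(EF_Task 2=13, EF_Task 4=2) = 13; EF_Task 5 = 13+4 = 17
ES_Task 6 = 13; EF_Task 6 = 13+12 = 25
ES_Task 7 = 7; EF_Task 7 = 7+15 = 22
ES_Task 8 = 13; EF_Task 8 = 13+16 = 29
ES_Task 9 = max(EF_Task 1=14, EF_Task 4=2) = 14; EF_Task 9 = 14+4 = 18
ES_Task 10 = max(EF_Task 4=2, EF_Task 5=17, EF_Task 6=25, EF_Task 7=22, EF_Task 8=29, EF_Task 9=18) = 29; EF_Task 10 = 29+12 = 41
Expected project duration μ = 41 days. Critical path: Task 2 → Task 8 → Task 10.

Variance along critical path = 4.000 + 11.111 + 2.778 = 17.889; σ = 4.230 days.
D = μ + z·σ = 41 + 1.036·4.230 = 45.4 days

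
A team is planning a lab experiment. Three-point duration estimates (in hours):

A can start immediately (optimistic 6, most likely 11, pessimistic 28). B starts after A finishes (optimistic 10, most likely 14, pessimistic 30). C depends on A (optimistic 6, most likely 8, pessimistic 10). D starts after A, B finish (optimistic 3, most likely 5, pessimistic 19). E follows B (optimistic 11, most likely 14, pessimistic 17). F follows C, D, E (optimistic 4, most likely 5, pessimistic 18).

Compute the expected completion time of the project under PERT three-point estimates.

te_A = (6 + 4·11 + 28)/6 = 78/6 = 13
te_B = (10 + 4·14 + 30)/6 = 96/6 = 16
te_C = (6 + 4·8 + 10)/6 = 48/6 = 8
te_D = (3 + 4·5 + 19)/6 = 42/6 = 7
te_E = (11 + 4·14 + 17)/6 = 84/6 = 14
te_F = (4 + 4·5 + 18)/6 = 42/6 = 7

Forward pass:
ES_A = 0; EF_A = 13
ES_B = 13; EF_B = 13+16 = 29
ES_C = 13; EF_C = 13+8 = 21
ES_D = max(EF_A=13, EF_B=29) = 29; EF_D = 29+7 = 36
ES_E = 29; EF_E = 29+14 = 43
ES_F = max(EF_C=21, EF_D=36, EF_E=43) = 43; EF_F = 43+7 = 50
Expected project duration μ = 50 hours. Critical path: A → B → E → F.

50 hours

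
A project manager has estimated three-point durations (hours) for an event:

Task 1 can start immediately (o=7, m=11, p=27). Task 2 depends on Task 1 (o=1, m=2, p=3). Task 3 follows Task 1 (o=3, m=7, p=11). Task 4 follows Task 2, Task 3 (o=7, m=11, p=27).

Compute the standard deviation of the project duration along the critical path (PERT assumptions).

te_Task 1 = (7 + 4·11 + 27)/6 = 78/6 = 13; σ²_Task 1 = ((27−7)/6)² = 11.111
te_Task 2 = (1 + 4·2 + 3)/6 = 12/6 = 2; σ²_Task 2 = ((3−1)/6)² = 0.111
te_Task 3 = (3 + 4·7 + 11)/6 = 42/6 = 7; σ²_Task 3 = ((11−3)/6)² = 1.778
te_Task 4 = (7 + 4·11 + 27)/6 = 78/6 = 13; σ²_Task 4 = ((27−7)/6)² = 11.111

Forward pass:
ES_Task 1 = 0; EF_Task 1 = 13
ES_Task 2 = 13; EF_Task 2 = 13+2 = 15
ES_Task 3 = 13; EF_Task 3 = 13+7 = 20
ES_Task 4 = max(EF_Task 2=15, EF_Task 3=20) = 20; EF_Task 4 = 20+13 = 33
Expected project duration μ = 33 hours. Critical path: Task 1 → Task 3 → Task 4.

Variance along critical path = 11.111 + 1.778 + 11.111 = 24.000
σ = √24.000 = 4.899 hours

4.90 hours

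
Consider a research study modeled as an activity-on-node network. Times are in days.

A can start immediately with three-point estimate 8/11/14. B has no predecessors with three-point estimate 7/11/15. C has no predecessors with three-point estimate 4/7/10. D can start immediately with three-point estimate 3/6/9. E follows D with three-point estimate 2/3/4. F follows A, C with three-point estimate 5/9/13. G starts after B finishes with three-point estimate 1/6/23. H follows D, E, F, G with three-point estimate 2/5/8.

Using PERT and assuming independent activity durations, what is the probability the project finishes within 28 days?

0.939

te_A = (8 + 4·11 + 14)/6 = 66/6 = 11; σ²_A = ((14−8)/6)² = 1.000
te_B = (7 + 4·11 + 15)/6 = 66/6 = 11; σ²_B = ((15−7)/6)² = 1.778
te_C = (4 + 4·7 + 10)/6 = 42/6 = 7; σ²_C = ((10−4)/6)² = 1.000
te_D = (3 + 4·6 + 9)/6 = 36/6 = 6; σ²_D = ((9−3)/6)² = 1.000
te_E = (2 + 4·3 + 4)/6 = 18/6 = 3; σ²_E = ((4−2)/6)² = 0.111
te_F = (5 + 4·9 + 13)/6 = 54/6 = 9; σ²_F = ((13−5)/6)² = 1.778
te_G = (1 + 4·6 + 23)/6 = 48/6 = 8; σ²_G = ((23−1)/6)² = 13.444
te_H = (2 + 4·5 + 8)/6 = 30/6 = 5; σ²_H = ((8−2)/6)² = 1.000

Forward pass:
ES_A = 0; EF_A = 11
ES_B = 0; EF_B = 11
ES_C = 0; EF_C = 7
ES_D = 0; EF_D = 6
ES_E = 6; EF_E = 6+3 = 9
ES_F = max(EF_A=11, EF_C=7) = 11; EF_F = 11+9 = 20
ES_G = 11; EF_G = 11+8 = 19
ES_H = max(EF_D=6, EF_E=9, EF_F=20, EF_G=19) = 20; EF_H = 20+5 = 25
Expected project duration μ = 25 days. Critical path: A → F → H.

Variance along critical path = 1.000 + 1.778 + 1.000 = 3.778; σ = √3.778 = 1.944 days.
Z = (28 − 25) / 1.944 = 1.543
P(T ≤ 28) = Φ(1.543) ≈ 0.939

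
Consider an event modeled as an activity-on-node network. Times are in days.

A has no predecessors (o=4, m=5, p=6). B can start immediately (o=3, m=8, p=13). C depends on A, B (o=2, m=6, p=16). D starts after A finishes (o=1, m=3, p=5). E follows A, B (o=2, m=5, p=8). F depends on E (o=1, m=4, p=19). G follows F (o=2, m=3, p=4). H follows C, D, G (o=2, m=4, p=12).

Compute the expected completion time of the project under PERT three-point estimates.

27 days

te_A = (4 + 4·5 + 6)/6 = 30/6 = 5
te_B = (3 + 4·8 + 13)/6 = 48/6 = 8
te_C = (2 + 4·6 + 16)/6 = 42/6 = 7
te_D = (1 + 4·3 + 5)/6 = 18/6 = 3
te_E = (2 + 4·5 + 8)/6 = 30/6 = 5
te_F = (1 + 4·4 + 19)/6 = 36/6 = 6
te_G = (2 + 4·3 + 4)/6 = 18/6 = 3
te_H = (2 + 4·4 + 12)/6 = 30/6 = 5

Forward pass:
ES_A = 0; EF_A = 5
ES_B = 0; EF_B = 8
ES_C = max(EF_A=5, EF_B=8) = 8; EF_C = 8+7 = 15
ES_D = 5; EF_D = 5+3 = 8
ES_E = max(EF_A=5, EF_B=8) = 8; EF_E = 8+5 = 13
ES_F = 13; EF_F = 13+6 = 19
ES_G = 19; EF_G = 19+3 = 22
ES_H = max(EF_C=15, EF_D=8, EF_G=22) = 22; EF_H = 22+5 = 27
Expected project duration μ = 27 days. Critical path: B → E → F → G → H.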